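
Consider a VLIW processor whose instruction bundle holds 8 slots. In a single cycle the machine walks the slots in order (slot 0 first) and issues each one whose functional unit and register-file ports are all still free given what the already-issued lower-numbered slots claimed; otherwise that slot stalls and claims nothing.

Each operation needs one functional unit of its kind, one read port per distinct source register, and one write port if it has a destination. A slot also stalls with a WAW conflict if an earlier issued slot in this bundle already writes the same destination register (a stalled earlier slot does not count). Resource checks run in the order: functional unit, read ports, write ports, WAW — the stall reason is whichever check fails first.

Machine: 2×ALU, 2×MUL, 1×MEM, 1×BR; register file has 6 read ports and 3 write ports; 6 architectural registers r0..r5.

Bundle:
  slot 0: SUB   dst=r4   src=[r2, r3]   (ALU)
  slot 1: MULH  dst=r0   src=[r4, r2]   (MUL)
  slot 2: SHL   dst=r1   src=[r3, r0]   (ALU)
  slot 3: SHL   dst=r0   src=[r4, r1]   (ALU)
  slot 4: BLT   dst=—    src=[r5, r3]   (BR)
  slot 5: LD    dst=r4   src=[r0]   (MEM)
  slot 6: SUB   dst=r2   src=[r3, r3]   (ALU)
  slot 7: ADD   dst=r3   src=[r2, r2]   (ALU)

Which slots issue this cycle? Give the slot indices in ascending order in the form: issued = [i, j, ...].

[0] ALU needs rd=2 wr=1: ok; after: ALU=1 MUL=2 MEM=1 BR=1, R=4, W=2
[1] MUL needs rd=2 wr=1: ok; after: ALU=1 MUL=1 MEM=1 BR=1, R=2, W=1
[2] ALU needs rd=2 wr=1: ok; after: ALU=0 MUL=1 MEM=1 BR=1, R=0, W=0
[3] ALU needs rd=2 wr=1: FU; after: ALU=0 MUL=1 MEM=1 BR=1, R=0, W=0
[4] BR needs rd=2 wr=0: RD_PORT; after: ALU=0 MUL=1 MEM=1 BR=1, R=0, W=0
[5] MEM needs rd=1 wr=1: RD_PORT; after: ALU=0 MUL=1 MEM=1 BR=1, R=0, W=0
[6] ALU needs rd=1 wr=1: FU; after: ALU=0 MUL=1 MEM=1 BR=1, R=0, W=0
[7] ALU needs rd=1 wr=1: FU; after: ALU=0 MUL=1 MEM=1 BR=1, R=0, W=0

issued = [0, 1, 2]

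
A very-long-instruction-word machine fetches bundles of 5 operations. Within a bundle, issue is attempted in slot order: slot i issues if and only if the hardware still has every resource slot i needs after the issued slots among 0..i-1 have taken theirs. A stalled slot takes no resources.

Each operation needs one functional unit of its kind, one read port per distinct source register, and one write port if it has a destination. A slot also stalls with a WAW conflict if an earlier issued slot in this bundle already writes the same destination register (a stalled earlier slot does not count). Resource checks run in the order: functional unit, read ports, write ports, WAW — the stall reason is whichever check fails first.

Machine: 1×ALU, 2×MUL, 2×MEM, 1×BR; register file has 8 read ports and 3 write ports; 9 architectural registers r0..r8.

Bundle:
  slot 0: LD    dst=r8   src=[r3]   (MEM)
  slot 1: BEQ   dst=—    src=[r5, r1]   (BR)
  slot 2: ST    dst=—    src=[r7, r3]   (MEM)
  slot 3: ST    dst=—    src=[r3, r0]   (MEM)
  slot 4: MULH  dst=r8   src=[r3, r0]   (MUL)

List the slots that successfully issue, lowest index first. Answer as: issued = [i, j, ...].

(0) want 1×MEM +1rd +1wr — yes → AL1|MU2|ME1|BR1|rd7|wr2
(1) want 1×BR +2rd +0wr — yes → AL1|MU2|ME1|BR0|rd5|wr2
(2) want 1×MEM +2rd +0wr — yes → AL1|MU2|ME0|BR0|rd3|wr2
(3) want 1×MEM +2rd +0wr — FU → AL1|MU2|ME0|BR0|rd3|wr2
(4) want 1×MUL +2rd +1wr — WAW → AL1|MU2|ME0|BR0|rd3|wr2

issued = [0, 1, 2]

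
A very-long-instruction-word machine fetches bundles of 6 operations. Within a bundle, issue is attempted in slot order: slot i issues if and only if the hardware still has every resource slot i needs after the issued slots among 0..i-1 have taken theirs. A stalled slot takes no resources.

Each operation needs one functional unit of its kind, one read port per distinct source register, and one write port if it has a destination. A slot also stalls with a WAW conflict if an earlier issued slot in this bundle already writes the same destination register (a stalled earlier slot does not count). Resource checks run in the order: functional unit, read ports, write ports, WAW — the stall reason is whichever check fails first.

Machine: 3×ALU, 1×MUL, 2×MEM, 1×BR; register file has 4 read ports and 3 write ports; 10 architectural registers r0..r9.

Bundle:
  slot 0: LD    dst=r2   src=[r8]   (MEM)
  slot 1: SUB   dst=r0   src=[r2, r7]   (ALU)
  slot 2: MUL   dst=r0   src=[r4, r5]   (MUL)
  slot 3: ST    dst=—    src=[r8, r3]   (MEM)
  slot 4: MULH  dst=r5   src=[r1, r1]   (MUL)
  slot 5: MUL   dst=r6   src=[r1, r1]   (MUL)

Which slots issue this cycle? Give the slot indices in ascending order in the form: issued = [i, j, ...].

  0. MEM→r2 ⇒ go  {3A/1Mu/1Ld/1B | 3r 2w}
  1. ALU→r0 ⇒ go  {2A/1Mu/1Ld/1B | 1r 1w}
  2. MUL→r0 ⇒ no(RD_PORT)  {2A/1Mu/1Ld/1B | 1r 1w}
  3. MEM ⇒ no(RD_PORT)  {2A/1Mu/1Ld/1B | 1r 1w}
  4. MUL→r5 ⇒ go  {2A/0Mu/1Ld/1B | 0r 0w}
  5. MUL→r6 ⇒ no(FU)  {2A/0Mu/1Ld/1B | 0r 0w}

issued = [0, 1, 4]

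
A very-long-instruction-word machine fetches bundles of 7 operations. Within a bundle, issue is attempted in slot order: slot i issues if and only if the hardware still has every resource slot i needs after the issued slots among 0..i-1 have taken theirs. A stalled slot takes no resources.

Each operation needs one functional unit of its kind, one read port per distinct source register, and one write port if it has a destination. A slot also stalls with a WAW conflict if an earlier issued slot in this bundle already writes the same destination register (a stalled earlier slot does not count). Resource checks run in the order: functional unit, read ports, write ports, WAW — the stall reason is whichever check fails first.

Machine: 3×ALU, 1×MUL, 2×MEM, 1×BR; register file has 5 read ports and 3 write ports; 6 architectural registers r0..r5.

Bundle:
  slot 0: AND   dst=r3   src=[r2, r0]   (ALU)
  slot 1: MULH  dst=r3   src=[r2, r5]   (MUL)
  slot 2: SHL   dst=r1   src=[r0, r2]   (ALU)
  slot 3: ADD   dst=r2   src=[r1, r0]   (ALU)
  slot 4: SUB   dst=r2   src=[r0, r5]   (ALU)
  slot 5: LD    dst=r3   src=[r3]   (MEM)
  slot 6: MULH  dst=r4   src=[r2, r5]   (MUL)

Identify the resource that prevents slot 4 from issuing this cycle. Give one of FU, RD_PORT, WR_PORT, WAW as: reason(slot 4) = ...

(0) want 1×ALU +2rd +1wr — yes → AL2|MU1|ME2|BR1|rd3|wr2
(1) want 1×MUL +2rd +1wr — WAW → AL2|MU1|ME2|BR1|rd3|wr2
(2) want 1×ALU +2rd +1wr — yes → AL1|MU1|ME2|BR1|rd1|wr1
(3) want 1×ALU +2rd +1wr — RD_PORT → AL1|MU1|ME2|BR1|rd1|wr1
(4) want 1×ALU +2rd +1wr — RD_PORT → AL1|MU1|ME2|BR1|rd1|wr1
(5) want 1×MEM +1rd +1wr — WAW → AL1|MU1|ME2|BR1|rd1|wr1
(6) want 1×MUL +2rd +1wr — RD_PORT → AL1|MU1|ME2|BR1|rd1|wr1

reason(slot 4) = RD_PORT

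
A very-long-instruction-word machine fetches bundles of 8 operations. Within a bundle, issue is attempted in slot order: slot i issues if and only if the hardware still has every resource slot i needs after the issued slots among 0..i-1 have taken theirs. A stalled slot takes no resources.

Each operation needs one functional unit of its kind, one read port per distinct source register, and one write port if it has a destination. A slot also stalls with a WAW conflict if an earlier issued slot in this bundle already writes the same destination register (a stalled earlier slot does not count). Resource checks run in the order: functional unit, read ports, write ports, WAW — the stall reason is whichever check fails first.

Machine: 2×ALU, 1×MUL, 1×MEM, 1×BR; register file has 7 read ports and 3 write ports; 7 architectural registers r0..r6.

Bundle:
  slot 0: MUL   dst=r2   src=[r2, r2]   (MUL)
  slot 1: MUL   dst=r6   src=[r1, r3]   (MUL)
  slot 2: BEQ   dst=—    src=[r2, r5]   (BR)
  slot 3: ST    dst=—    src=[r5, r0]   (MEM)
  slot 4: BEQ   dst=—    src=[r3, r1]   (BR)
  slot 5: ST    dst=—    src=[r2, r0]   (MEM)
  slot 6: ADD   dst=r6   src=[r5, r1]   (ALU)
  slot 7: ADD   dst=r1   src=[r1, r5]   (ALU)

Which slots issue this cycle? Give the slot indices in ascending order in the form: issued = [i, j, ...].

issued = [0, 2, 3, 6]

  0. MUL→r2 ⇒ go  {2A/0Mu/1Ld/1B | 6r 2w}
  1. MUL→r6 ⇒ no(FU)  {2A/0Mu/1Ld/1B | 6r 2w}
  2. BR ⇒ go  {2A/0Mu/1Ld/0B | 4r 2w}
  3. MEM ⇒ go  {2A/0Mu/0Ld/0B | 2r 2w}
  4. BR ⇒ no(FU)  {2A/0Mu/0Ld/0B | 2r 2w}
  5. MEM ⇒ no(FU)  {2A/0Mu/0Ld/0B | 2r 2w}
  6. ALU→r6 ⇒ go  {1A/0Mu/0Ld/0B | 0r 1w}
  7. ALU→r1 ⇒ no(RD_PORT)  {1A/0Mu/0Ld/0B | 0r 1w}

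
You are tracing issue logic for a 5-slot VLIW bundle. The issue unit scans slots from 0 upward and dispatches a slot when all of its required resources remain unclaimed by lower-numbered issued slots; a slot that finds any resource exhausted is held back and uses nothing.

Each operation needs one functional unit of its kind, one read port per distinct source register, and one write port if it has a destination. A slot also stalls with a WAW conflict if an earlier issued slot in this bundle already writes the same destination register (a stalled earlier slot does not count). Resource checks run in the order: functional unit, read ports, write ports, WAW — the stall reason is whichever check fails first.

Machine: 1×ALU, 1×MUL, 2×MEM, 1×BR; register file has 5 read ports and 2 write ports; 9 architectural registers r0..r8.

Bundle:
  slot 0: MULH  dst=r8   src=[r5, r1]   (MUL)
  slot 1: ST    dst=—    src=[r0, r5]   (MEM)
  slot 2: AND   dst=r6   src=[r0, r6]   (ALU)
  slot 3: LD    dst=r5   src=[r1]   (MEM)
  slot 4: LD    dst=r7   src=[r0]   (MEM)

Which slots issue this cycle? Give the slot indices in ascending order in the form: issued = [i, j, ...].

issued = [0, 1, 3]

  0. MUL→r8 ⇒ go  {1A/0Mu/2Ld/1B | 3r 1w}
  1. MEM ⇒ go  {1A/0Mu/1Ld/1B | 1r 1w}
  2. ALU→r6 ⇒ no(RD_PORT)  {1A/0Mu/1Ld/1B | 1r 1w}
  3. MEM→r5 ⇒ go  {1A/0Mu/0Ld/1B | 0r 0w}
  4. MEM→r7 ⇒ no(FU)  {1A/0Mu/0Ld/1B | 0r 0w}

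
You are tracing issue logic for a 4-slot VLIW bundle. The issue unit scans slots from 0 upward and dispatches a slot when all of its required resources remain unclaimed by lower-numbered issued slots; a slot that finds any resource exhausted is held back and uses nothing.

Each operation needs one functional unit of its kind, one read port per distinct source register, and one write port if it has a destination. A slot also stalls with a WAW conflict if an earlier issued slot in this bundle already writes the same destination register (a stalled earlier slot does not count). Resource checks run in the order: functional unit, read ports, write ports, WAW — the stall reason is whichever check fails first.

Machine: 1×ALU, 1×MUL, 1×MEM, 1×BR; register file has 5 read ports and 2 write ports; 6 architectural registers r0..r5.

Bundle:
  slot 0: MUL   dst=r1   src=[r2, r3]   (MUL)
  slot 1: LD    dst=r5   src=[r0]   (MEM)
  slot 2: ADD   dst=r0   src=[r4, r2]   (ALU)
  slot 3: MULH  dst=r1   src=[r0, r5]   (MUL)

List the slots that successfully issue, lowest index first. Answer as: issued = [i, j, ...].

issued = [0, 1]

  0. MUL→r1 ⇒ go  {1A/0Mu/1Ld/1B | 3r 1w}
  1. MEM→r5 ⇒ go  {1A/0Mu/0Ld/1B | 2r 0w}
  2. ALU→r0 ⇒ no(WR_PORT)  {1A/0Mu/0Ld/1B | 2r 0w}
  3. MUL→r1 ⇒ no(FU)  {1A/0Mu/0Ld/1B | 2r 0w}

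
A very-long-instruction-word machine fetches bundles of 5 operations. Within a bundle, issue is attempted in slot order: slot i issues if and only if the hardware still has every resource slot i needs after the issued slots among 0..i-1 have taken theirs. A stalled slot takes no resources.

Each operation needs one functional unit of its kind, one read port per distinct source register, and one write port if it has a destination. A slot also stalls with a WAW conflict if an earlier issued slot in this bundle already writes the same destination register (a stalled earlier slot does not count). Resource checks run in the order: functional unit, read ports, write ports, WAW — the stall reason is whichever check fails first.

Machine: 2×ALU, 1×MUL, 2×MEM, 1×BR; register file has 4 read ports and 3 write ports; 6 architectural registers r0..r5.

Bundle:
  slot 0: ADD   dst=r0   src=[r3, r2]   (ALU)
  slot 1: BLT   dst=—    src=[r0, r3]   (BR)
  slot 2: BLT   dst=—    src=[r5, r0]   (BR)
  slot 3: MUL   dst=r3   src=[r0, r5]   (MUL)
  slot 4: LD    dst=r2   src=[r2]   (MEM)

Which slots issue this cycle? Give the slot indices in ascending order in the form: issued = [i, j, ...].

issued = [0, 1]

slot 0 (ALU): ISSUE — free A1,Mu1,Ld2,B1 rp2 wp2
slot 1 (BR): ISSUE — free A1,Mu1,Ld2,B0 rp0 wp2
slot 2 (BR): stall FU — free A1,Mu1,Ld2,B0 rp0 wp2
slot 3 (MUL): stall RD_PORT — free A1,Mu1,Ld2,B0 rp0 wp2
slot 4 (MEM): stall RD_PORT — free A1,Mu1,Ld2,B0 rp0 wp2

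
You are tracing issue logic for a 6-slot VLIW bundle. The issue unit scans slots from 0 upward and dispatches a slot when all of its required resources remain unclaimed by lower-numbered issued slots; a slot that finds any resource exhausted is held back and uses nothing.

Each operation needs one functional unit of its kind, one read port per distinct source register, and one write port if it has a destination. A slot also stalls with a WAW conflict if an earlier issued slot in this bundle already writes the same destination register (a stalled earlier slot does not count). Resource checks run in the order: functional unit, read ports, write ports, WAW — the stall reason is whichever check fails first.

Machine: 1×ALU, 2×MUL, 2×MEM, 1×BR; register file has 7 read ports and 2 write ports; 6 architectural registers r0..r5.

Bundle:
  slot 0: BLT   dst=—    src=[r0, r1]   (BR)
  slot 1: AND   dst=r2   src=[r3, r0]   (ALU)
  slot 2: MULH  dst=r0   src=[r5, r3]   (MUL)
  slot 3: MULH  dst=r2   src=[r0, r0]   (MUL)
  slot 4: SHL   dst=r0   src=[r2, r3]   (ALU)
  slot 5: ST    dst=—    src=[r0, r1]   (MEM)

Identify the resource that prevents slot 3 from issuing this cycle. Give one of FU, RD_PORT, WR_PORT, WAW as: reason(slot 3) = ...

slot 0 (BR): ISSUE — free A1,Mu2,Ld2,B0 rp5 wp2
slot 1 (ALU): ISSUE — free A0,Mu2,Ld2,B0 rp3 wp1
slot 2 (MUL): ISSUE — free A0,Mu1,Ld2,B0 rp1 wp0
slot 3 (MUL): stall WR_PORT — free A0,Mu1,Ld2,B0 rp1 wp0
slot 4 (ALU): stall FU — free A0,Mu1,Ld2,B0 rp1 wp0
slot 5 (MEM): stall RD_PORT — free A0,Mu1,Ld2,B0 rp1 wp0

reason(slot 3) = WR_PORT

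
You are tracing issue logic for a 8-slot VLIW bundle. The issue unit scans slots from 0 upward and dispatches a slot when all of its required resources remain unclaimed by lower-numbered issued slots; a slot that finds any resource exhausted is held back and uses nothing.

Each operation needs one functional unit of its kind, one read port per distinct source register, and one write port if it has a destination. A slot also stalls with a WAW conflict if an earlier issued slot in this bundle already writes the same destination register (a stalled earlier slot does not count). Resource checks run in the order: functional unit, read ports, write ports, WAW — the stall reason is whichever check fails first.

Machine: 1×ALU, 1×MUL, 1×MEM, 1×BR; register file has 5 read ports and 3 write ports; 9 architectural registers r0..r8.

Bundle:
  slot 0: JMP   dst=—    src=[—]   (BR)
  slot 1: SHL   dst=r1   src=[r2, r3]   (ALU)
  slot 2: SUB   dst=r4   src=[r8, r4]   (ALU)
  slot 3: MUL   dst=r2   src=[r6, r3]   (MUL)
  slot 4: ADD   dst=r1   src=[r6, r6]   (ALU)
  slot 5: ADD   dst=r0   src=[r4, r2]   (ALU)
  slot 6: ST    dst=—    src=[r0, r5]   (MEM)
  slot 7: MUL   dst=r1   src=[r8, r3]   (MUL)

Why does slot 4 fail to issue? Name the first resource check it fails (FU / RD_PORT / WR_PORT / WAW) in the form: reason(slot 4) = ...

slot 0 (BR): ISSUE — free A1,Mu1,Ld1,B0 rp5 wp3
slot 1 (ALU): ISSUE — free A0,Mu1,Ld1,B0 rp3 wp2
slot 2 (ALU): stall FU — free A0,Mu1,Ld1,B0 rp3 wp2
slot 3 (MUL): ISSUE — free A0,Mu0,Ld1,B0 rp1 wp1
slot 4 (ALU): stall FU — free A0,Mu0,Ld1,B0 rp1 wp1
slot 5 (ALU): stall FU — free A0,Mu0,Ld1,B0 rp1 wp1
slot 6 (MEM): stall RD_PORT — free A0,Mu0,Ld1,B0 rp1 wp1
slot 7 (MUL): stall FU — free A0,Mu0,Ld1,B0 rp1 wp1

reason(slot 4) = FU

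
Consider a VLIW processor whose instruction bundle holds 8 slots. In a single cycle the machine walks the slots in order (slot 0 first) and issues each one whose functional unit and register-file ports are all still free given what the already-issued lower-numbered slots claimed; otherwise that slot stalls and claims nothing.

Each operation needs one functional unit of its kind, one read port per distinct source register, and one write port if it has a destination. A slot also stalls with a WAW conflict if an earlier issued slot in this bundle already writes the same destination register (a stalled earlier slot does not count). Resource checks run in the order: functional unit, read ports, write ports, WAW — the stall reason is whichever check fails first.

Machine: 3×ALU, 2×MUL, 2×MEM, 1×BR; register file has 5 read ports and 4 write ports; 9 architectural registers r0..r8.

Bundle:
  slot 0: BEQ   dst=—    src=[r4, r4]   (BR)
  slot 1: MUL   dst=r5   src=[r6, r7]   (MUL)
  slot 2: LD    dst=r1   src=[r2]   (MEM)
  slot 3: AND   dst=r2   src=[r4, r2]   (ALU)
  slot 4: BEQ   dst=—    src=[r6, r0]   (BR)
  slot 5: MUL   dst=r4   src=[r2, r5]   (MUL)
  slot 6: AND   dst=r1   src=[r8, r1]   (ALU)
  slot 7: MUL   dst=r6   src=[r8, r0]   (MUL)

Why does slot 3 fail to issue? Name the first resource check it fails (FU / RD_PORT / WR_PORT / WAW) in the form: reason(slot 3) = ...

slot 0 (BR): ISSUE — free A3,Mu2,Ld2,B0 rp4 wp4
slot 1 (MUL): ISSUE — free A3,Mu1,Ld2,B0 rp2 wp3
slot 2 (MEM): ISSUE — free A3,Mu1,Ld1,B0 rp1 wp2
slot 3 (ALU): stall RD_PORT — free A3,Mu1,Ld1,B0 rp1 wp2
slot 4 (BR): stall FU — free A3,Mu1,Ld1,B0 rp1 wp2
slot 5 (MUL): stall RD_PORT — free A3,Mu1,Ld1,B0 rp1 wp2
slot 6 (ALU): stall RD_PORT — free A3,Mu1,Ld1,B0 rp1 wp2
slot 7 (MUL): stall RD_PORT — free A3,Mu1,Ld1,B0 rp1 wp2

reason(slot 3) = RD_PORT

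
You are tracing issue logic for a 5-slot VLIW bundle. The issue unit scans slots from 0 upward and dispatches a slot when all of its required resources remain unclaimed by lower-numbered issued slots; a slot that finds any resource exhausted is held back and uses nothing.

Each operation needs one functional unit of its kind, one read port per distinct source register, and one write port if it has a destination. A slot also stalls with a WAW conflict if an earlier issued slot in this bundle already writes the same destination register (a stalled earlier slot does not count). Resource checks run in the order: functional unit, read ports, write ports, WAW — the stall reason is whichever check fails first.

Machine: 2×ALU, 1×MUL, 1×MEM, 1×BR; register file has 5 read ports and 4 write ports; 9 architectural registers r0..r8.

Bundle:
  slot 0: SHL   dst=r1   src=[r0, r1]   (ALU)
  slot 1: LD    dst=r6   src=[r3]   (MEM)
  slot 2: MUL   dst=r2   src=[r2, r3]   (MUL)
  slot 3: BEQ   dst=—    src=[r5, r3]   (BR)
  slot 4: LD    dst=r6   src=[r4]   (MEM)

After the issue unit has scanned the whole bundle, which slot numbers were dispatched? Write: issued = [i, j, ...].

#0 ALU src=r0,r1 dispatched  <A:1 Mu:1 Ld:1 B:1 rd:3 wr:3>
#1 MEM src=r3 dispatched  <A:1 Mu:1 Ld:0 B:1 rd:2 wr:2>
#2 MUL src=r2,r3 dispatched  <A:1 Mu:0 Ld:0 B:1 rd:0 wr:1>
#3 BR src=r5,r3 held:RD_PORT  <A:1 Mu:0 Ld:0 B:1 rd:0 wr:1>
#4 MEM src=r4 held:FU  <A:1 Mu:0 Ld:0 B:1 rd:0 wr:1>

issued = [0, 1, 2]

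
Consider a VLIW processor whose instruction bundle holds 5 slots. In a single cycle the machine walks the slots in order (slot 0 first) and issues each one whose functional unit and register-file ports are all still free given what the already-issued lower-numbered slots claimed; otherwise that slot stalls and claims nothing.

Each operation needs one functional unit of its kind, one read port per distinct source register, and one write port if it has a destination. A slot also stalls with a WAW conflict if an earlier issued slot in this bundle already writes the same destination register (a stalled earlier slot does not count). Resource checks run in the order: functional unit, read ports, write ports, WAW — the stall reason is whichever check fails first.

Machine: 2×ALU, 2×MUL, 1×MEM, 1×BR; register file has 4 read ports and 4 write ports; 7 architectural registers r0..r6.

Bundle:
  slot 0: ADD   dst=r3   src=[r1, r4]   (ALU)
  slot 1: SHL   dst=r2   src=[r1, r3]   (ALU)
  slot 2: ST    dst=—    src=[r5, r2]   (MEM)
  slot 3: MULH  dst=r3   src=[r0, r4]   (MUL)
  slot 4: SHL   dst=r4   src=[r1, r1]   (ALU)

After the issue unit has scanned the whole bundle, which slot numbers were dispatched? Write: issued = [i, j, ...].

issued = [0, 1]

(0) want 1×ALU +2rd +1wr — yes → AL1|MU2|ME1|BR1|rd2|wr3
(1) want 1×ALU +2rd +1wr — yes → AL0|MU2|ME1|BR1|rd0|wr2
(2) want 1×MEM +2rd +0wr — RD_PORT → AL0|MU2|ME1|BR1|rd0|wr2
(3) want 1×MUL +2rd +1wr — RD_PORT → AL0|MU2|ME1|BR1|rd0|wr2
(4) want 1×ALU +1rd +1wr — FU → AL0|MU2|ME1|BR1|rd0|wr2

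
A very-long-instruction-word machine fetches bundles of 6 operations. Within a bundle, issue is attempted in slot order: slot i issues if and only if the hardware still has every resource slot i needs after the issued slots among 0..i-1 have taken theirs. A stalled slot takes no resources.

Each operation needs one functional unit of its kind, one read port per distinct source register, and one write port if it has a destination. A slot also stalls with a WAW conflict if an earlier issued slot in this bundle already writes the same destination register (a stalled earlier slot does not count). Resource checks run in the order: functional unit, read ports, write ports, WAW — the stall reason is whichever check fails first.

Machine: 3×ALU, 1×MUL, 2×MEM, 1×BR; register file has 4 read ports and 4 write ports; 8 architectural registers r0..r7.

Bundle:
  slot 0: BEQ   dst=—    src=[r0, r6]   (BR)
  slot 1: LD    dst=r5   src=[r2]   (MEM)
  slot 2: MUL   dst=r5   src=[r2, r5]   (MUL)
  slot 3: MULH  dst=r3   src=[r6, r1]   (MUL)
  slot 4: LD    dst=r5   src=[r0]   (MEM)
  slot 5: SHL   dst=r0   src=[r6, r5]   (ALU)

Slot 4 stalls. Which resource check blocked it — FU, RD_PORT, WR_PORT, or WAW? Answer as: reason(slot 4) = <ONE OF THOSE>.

[0] BR needs rd=2 wr=0: ok; after: ALU=3 MUL=1 MEM=2 BR=0, R=2, W=4
[1] MEM needs rd=1 wr=1: ok; after: ALU=3 MUL=1 MEM=1 BR=0, R=1, W=3
[2] MUL needs rd=2 wr=1: RD_PORT; after: ALU=3 MUL=1 MEM=1 BR=0, R=1, W=3
[3] MUL needs rd=2 wr=1: RD_PORT; after: ALU=3 MUL=1 MEM=1 BR=0, R=1, W=3
[4] MEM needs rd=1 wr=1: WAW; after: ALU=3 MUL=1 MEM=1 BR=0, R=1, W=3
[5] ALU needs rd=2 wr=1: RD_PORT; after: ALU=3 MUL=1 MEM=1 BR=0, R=1, W=3

reason(slot 4) = WAW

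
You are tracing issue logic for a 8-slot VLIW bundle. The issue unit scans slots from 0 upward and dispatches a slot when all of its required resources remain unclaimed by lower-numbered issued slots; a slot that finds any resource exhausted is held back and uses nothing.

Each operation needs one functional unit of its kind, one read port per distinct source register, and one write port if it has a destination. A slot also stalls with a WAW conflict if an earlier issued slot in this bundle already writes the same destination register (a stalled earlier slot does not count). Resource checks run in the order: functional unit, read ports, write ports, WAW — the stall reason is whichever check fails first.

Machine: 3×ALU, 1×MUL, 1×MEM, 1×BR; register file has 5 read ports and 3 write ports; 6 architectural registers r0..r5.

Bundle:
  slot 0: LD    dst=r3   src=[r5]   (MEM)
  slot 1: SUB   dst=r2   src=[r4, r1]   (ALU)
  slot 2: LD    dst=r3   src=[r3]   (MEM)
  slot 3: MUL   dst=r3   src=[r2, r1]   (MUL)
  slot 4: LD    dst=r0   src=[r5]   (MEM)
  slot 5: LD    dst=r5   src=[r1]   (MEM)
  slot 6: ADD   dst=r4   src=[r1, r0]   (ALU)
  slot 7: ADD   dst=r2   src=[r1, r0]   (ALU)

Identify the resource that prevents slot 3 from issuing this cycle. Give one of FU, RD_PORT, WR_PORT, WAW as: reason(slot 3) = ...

reason(slot 3) = WAW

#0 MEM src=r5 dispatched  <A:3 Mu:1 Ld:0 B:1 rd:4 wr:2>
#1 ALU src=r4,r1 dispatched  <A:2 Mu:1 Ld:0 B:1 rd:2 wr:1>
#2 MEM src=r3 held:FU  <A:2 Mu:1 Ld:0 B:1 rd:2 wr:1>
#3 MUL src=r2,r1 held:WAW  <A:2 Mu:1 Ld:0 B:1 rd:2 wr:1>
#4 MEM src=r5 held:FU  <A:2 Mu:1 Ld:0 B:1 rd:2 wr:1>
#5 MEM src=r1 held:FU  <A:2 Mu:1 Ld:0 B:1 rd:2 wr:1>
#6 ALU src=r1,r0 dispatched  <A:1 Mu:1 Ld:0 B:1 rd:0 wr:0>
#7 ALU src=r1,r0 held:RD_PORT  <A:1 Mu:1 Ld:0 B:1 rd:0 wr:0>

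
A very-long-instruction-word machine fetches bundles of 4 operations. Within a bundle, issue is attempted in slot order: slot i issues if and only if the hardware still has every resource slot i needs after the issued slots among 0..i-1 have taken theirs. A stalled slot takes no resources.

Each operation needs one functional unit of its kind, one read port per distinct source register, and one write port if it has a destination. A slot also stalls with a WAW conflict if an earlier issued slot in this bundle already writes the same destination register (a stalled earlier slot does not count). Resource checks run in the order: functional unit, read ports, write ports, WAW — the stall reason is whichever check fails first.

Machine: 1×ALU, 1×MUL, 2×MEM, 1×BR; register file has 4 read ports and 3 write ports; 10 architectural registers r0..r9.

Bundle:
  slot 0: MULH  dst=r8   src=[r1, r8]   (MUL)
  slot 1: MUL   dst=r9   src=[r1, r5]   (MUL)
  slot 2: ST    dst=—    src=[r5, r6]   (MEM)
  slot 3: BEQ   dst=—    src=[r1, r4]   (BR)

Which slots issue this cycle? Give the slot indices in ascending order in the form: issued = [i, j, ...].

issued = [0, 2]

slot 0 (MUL): ISSUE — free A1,Mu0,Ld2,B1 rp2 wp2
slot 1 (MUL): stall FU — free A1,Mu0,Ld2,B1 rp2 wp2
slot 2 (MEM): ISSUE — free A1,Mu0,Ld1,B1 rp0 wp2
slot 3 (BR): stall RD_PORT — free A1,Mu0,Ld1,B1 rp0 wp2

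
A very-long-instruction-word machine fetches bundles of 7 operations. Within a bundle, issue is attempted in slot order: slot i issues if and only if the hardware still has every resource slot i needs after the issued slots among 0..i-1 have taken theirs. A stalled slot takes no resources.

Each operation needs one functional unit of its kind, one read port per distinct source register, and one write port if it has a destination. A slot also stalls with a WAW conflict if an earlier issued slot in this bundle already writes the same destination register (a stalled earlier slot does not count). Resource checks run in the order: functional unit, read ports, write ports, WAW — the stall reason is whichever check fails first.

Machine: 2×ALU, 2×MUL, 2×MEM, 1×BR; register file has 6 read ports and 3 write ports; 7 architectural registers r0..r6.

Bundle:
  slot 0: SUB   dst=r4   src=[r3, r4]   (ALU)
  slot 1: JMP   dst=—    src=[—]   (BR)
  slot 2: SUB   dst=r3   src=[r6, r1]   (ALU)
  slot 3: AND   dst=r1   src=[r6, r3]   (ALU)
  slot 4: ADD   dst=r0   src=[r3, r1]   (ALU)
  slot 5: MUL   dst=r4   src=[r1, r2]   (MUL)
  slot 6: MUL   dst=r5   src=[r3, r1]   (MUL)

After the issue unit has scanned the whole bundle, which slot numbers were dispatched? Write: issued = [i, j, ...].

issued = [0, 1, 2, 6]

(0) want 1×ALU +2rd +1wr — yes → AL1|MU2|ME2|BR1|rd4|wr2
(1) want 1×BR +0rd +0wr — yes → AL1|MU2|ME2|BR0|rd4|wr2
(2) want 1×ALU +2rd +1wr — yes → AL0|MU2|ME2|BR0|rd2|wr1
(3) want 1×ALU +2rd +1wr — FU → AL0|MU2|ME2|BR0|rd2|wr1
(4) want 1×ALU +2rd +1wr — FU → AL0|MU2|ME2|BR0|rd2|wr1
(5) want 1×MUL +2rd +1wr — WAW → AL0|MU2|ME2|BR0|rd2|wr1
(6) want 1×MUL +2rd +1wr — yes → AL0|MU1|ME2|BR0|rd0|wr0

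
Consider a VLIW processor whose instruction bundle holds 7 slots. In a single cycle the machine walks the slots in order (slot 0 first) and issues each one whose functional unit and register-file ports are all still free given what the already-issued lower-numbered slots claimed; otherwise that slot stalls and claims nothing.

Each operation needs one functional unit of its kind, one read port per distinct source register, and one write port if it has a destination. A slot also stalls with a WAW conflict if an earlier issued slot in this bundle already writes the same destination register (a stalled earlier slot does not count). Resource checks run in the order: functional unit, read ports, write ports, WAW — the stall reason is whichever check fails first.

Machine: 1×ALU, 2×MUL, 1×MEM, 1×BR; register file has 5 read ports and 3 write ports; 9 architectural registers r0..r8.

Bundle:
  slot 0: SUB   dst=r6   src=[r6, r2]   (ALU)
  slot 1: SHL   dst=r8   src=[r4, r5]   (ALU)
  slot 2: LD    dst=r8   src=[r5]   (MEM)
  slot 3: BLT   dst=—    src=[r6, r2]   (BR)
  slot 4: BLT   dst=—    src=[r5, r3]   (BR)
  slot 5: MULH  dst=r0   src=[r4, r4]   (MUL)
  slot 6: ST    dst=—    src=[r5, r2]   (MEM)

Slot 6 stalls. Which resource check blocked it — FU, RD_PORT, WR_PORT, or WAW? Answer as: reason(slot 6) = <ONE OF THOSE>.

reason(slot 6) = FU

slot 0 (ALU): ISSUE — free A0,Mu2,Ld1,B1 rp3 wp2
slot 1 (ALU): stall FU — free A0,Mu2,Ld1,B1 rp3 wp2
slot 2 (MEM): ISSUE — free A0,Mu2,Ld0,B1 rp2 wp1
slot 3 (BR): ISSUE — free A0,Mu2,Ld0,B0 rp0 wp1
slot 4 (BR): stall FU — free A0,Mu2,Ld0,B0 rp0 wp1
slot 5 (MUL): stall RD_PORT — free A0,Mu2,Ld0,B0 rp0 wp1
slot 6 (MEM): stall FU — free A0,Mu2,Ld0,B0 rp0 wp1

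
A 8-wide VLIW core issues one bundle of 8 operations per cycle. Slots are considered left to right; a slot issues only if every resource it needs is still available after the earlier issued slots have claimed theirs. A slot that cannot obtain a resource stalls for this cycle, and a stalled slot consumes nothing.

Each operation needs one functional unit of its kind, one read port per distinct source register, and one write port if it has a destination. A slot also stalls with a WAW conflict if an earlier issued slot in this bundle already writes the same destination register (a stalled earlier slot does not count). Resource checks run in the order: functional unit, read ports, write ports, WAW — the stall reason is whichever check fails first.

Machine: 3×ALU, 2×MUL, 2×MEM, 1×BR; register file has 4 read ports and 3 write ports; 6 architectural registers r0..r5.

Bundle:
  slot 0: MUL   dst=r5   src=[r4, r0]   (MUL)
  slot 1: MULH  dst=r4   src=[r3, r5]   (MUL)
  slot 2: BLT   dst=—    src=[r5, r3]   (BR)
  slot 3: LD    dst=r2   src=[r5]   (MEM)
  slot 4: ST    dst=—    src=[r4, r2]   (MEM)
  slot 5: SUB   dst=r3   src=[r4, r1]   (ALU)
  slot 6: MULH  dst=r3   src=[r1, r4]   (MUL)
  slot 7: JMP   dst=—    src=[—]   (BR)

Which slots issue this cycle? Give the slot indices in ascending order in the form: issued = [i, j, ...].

issued = [0, 1, 7]

slot 0 (MUL): ISSUE — free A3,Mu1,Ld2,B1 rp2 wp2
slot 1 (MUL): ISSUE — free A3,Mu0,Ld2,B1 rp0 wp1
slot 2 (BR): stall RD_PORT — free A3,Mu0,Ld2,B1 rp0 wp1
slot 3 (MEM): stall RD_PORT — free A3,Mu0,Ld2,B1 rp0 wp1
slot 4 (MEM): stall RD_PORT — free A3,Mu0,Ld2,B1 rp0 wp1
slot 5 (ALU): stall RD_PORT — free A3,Mu0,Ld2,B1 rp0 wp1
slot 6 (MUL): stall FU — free A3,Mu0,Ld2,B1 rp0 wp1
slot 7 (BR): ISSUE — free A3,Mu0,Ld2,B0 rp0 wp1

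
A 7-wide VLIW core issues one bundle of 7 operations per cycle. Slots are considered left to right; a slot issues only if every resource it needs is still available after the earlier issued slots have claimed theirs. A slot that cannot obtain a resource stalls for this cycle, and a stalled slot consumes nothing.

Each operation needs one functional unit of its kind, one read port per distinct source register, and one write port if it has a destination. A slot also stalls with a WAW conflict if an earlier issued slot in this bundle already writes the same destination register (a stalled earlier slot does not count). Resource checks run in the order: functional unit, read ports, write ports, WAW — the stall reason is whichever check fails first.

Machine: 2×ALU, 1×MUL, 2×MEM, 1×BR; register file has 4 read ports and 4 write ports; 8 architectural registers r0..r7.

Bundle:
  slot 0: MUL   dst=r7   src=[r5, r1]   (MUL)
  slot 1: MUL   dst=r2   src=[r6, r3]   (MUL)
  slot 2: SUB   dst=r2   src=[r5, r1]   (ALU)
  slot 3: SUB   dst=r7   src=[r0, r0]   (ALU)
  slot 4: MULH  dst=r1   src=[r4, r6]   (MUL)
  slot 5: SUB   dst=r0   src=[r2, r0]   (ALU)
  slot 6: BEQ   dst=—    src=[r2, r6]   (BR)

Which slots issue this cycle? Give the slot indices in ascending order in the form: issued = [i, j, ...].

issued = [0, 2]

(0) want 1×MUL +2rd +1wr — yes → AL2|MU0|ME2|BR1|rd2|wr3
(1) want 1×MUL +2rd +1wr — FU → AL2|MU0|ME2|BR1|rd2|wr3
(2) want 1×ALU +2rd +1wr — yes → AL1|MU0|ME2|BR1|rd0|wr2
(3) want 1×ALU +1rd +1wr — RD_PORT → AL1|MU0|ME2|BR1|rd0|wr2
(4) want 1×MUL +2rd +1wr — FU → AL1|MU0|ME2|BR1|rd0|wr2
(5) want 1×ALU +2rd +1wr — RD_PORT → AL1|MU0|ME2|BR1|rd0|wr2
(6) want 1×BR +2rd +0wr — RD_PORT → AL1|MU0|ME2|BR1|rd0|wr2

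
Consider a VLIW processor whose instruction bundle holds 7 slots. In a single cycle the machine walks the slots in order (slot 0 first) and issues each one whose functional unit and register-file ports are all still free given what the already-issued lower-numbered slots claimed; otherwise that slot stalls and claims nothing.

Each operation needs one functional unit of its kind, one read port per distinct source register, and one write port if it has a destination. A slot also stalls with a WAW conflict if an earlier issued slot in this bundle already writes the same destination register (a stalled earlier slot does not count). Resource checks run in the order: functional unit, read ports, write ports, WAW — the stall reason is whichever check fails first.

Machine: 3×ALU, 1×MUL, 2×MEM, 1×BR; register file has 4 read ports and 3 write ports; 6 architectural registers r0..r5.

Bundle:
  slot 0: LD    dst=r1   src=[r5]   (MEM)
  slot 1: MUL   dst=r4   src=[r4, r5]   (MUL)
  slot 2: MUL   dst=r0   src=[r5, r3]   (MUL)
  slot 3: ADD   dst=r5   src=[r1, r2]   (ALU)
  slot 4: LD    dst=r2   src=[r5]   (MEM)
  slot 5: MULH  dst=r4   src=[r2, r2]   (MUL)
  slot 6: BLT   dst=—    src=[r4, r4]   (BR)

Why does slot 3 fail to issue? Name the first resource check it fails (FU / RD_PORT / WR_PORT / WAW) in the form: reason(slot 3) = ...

reason(slot 3) = RD_PORT

[0] MEM needs rd=1 wr=1: ok; after: ALU=3 MUL=1 MEM=1 BR=1, R=3, W=2
[1] MUL needs rd=2 wr=1: ok; after: ALU=3 MUL=0 MEM=1 BR=1, R=1, W=1
[2] MUL needs rd=2 wr=1: FU; after: ALU=3 MUL=0 MEM=1 BR=1, R=1, W=1
[3] ALU needs rd=2 wr=1: RD_PORT; after: ALU=3 MUL=0 MEM=1 BR=1, R=1, W=1
[4] MEM needs rd=1 wr=1: ok; after: ALU=3 MUL=0 MEM=0 BR=1, R=0, W=0
[5] MUL needs rd=1 wr=1: FU; after: ALU=3 MUL=0 MEM=0 BR=1, R=0, W=0
[6] BR needs rd=1 wr=0: RD_PORT; after: ALU=3 MUL=0 MEM=0 BR=1, R=0, W=0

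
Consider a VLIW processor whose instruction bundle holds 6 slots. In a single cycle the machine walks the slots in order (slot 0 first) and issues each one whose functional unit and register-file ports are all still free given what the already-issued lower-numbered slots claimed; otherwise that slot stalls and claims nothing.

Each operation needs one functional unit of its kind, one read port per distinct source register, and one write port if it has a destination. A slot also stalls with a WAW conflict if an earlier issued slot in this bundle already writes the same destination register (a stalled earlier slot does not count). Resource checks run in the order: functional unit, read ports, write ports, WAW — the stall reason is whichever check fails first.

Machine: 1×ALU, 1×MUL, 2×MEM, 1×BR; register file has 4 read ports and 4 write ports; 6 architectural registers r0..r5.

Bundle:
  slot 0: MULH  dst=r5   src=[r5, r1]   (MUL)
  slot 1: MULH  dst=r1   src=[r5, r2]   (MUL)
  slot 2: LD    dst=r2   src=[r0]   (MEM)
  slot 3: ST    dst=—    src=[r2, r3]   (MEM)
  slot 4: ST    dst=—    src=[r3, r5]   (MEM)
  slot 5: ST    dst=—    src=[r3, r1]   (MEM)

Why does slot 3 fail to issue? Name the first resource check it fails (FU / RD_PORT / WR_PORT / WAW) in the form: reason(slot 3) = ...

reason(slot 3) = RD_PORT

[0] MUL needs rd=2 wr=1: ok; after: ALU=1 MUL=0 MEM=2 BR=1, R=2, W=3
[1] MUL needs rd=2 wr=1: FU; after: ALU=1 MUL=0 MEM=2 BR=1, R=2, W=3
[2] MEM needs rd=1 wr=1: ok; after: ALU=1 MUL=0 MEM=1 BR=1, R=1, W=2
[3] MEM needs rd=2 wr=0: RD_PORT; after: ALU=1 MUL=0 MEM=1 BR=1, R=1, W=2
[4] MEM needs rd=2 wr=0: RD_PORT; after: ALU=1 MUL=0 MEM=1 BR=1, R=1, W=2
[5] MEM needs rd=2 wr=0: RD_PORT; after: ALU=1 MUL=0 MEM=1 BR=1, R=1, W=2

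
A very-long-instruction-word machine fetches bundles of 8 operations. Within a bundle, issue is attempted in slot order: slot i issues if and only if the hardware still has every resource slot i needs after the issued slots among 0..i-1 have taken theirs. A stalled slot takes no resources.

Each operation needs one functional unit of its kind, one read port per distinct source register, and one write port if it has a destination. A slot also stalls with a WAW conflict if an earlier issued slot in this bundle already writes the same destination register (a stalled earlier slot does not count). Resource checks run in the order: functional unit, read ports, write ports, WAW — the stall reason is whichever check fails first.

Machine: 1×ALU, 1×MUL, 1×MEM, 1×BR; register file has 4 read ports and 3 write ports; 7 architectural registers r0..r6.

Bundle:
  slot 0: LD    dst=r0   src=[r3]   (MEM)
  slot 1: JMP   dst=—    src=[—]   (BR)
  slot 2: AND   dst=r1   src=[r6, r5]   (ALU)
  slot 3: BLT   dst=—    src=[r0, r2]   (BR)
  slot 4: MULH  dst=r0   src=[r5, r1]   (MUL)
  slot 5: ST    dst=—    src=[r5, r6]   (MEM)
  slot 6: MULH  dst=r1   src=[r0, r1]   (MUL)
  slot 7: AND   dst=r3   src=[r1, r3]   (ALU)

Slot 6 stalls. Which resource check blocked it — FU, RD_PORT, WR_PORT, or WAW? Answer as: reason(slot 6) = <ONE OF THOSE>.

reason(slot 6) = RD_PORT

#0 MEM src=r3 dispatched  <A:1 Mu:1 Ld:0 B:1 rd:3 wr:2>
#1 BR src=- dispatched  <A:1 Mu:1 Ld:0 B:0 rd:3 wr:2>
#2 ALU src=r6,r5 dispatched  <A:0 Mu:1 Ld:0 B:0 rd:1 wr:1>
#3 BR src=r0,r2 held:FU  <A:0 Mu:1 Ld:0 B:0 rd:1 wr:1>
#4 MUL src=r5,r1 held:RD_PORT  <A:0 Mu:1 Ld:0 B:0 rd:1 wr:1>
#5 MEM src=r5,r6 held:FU  <A:0 Mu:1 Ld:0 B:0 rd:1 wr:1>
#6 MUL src=r0,r1 held:RD_PORT  <A:0 Mu:1 Ld:0 B:0 rd:1 wr:1>
#7 ALU src=r1,r3 held:FU  <A:0 Mu:1 Ld:0 B:0 rd:1 wr:1>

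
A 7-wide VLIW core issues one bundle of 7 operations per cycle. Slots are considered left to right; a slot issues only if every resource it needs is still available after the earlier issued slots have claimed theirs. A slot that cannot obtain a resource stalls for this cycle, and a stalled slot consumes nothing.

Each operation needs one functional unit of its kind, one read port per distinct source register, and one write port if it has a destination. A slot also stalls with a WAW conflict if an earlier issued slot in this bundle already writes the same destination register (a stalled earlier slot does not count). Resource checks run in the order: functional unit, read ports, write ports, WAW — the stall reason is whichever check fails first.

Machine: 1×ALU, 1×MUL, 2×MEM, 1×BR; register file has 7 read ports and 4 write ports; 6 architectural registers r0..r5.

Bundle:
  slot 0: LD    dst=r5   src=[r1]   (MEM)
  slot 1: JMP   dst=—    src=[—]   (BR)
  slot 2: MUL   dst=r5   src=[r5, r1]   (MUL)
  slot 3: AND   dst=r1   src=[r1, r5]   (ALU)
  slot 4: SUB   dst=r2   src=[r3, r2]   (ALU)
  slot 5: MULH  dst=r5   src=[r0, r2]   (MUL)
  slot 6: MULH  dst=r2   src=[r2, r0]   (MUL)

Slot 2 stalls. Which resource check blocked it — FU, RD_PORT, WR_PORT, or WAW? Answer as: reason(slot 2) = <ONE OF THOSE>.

  0. MEM→r5 ⇒ go  {1A/1Mu/1Ld/1B | 6r 3w}
  1. BR ⇒ go  {1A/1Mu/1Ld/0B | 6r 3w}
  2. MUL→r5 ⇒ no(WAW)  {1A/1Mu/1Ld/0B | 6r 3w}
  3. ALU→r1 ⇒ go  {0A/1Mu/1Ld/0B | 4r 2w}
  4. ALU→r2 ⇒ no(FU)  {0A/1Mu/1Ld/0B | 4r 2w}
  5. MUL→r5 ⇒ no(WAW)  {0A/1Mu/1Ld/0B | 4r 2w}
  6. MUL→r2 ⇒ go  {0A/0Mu/1Ld/0B | 2r 1w}

reason(slot 2) = WAW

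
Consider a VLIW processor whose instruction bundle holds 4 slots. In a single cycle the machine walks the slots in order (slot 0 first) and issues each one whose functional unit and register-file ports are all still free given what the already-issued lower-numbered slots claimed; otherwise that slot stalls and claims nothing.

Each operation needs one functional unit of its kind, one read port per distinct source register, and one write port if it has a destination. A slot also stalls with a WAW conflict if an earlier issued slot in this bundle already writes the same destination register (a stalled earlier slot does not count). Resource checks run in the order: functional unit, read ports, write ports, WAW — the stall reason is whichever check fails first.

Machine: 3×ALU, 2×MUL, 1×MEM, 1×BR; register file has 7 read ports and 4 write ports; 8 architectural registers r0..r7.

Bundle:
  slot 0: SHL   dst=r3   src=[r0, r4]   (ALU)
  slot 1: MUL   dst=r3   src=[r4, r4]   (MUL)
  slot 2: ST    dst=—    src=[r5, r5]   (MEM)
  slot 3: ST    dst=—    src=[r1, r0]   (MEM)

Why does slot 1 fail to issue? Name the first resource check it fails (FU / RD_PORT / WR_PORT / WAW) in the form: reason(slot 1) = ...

[0] ALU needs rd=2 wr=1: ok; after: ALU=2 MUL=2 MEM=1 BR=1, R=5, W=3
[1] MUL needs rd=1 wr=1: WAW; after: ALU=2 MUL=2 MEM=1 BR=1, R=5, W=3
[2] MEM needs rd=1 wr=0: ok; after: ALU=2 MUL=2 MEM=0 BR=1, R=4, W=3
[3] MEM needs rd=2 wr=0: FU; after: ALU=2 MUL=2 MEM=0 BR=1, R=4, W=3

reason(slot 1) = WAW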